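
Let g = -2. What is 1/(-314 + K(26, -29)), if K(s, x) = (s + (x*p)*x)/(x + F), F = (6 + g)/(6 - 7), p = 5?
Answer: -33/14593 ≈ -0.0022614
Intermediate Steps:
F = -4 (F = (6 - 2)/(6 - 7) = 4/(-1) = 4*(-1) = -4)
K(s, x) = (s + 5*x²)/(-4 + x) (K(s, x) = (s + (x*5)*x)/(x - 4) = (s + (5*x)*x)/(-4 + x) = (s + 5*x²)/(-4 + x))
1/(-314 + K(26, -29)) = 1/(-314 + (26 + 5*(-29)²)/(-4 - 29)) = 1/(-314 + (26 + 5*841)/(-33)) = 1/(-314 - (26 + 4205)/33) = 1/(-314 - 1/33*4231) = 1/(-314 - 4231/33) = 1/(-14593/33) = -33/14593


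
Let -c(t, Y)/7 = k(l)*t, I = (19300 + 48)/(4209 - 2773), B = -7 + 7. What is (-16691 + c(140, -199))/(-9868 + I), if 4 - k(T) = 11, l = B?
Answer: 3529329/3537775 ≈ 0.99761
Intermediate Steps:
B = 0
l = 0
k(T) = -7 (k(T) = 4 - 1*11 = 4 - 11 = -7)
I = 4837/359 (I = 19348/1436 = 19348*(1/1436) = 4837/359 ≈ 13.474)
c(t, Y) = 49*t (c(t, Y) = -(-49)*t = 49*t)
(-16691 + c(140, -199))/(-9868 + I) = (-16691 + 49*140)/(-9868 + 4837/359) = (-16691 + 6860)/(-3537775/359) = -9831*(-359/3537775) = 3529329/3537775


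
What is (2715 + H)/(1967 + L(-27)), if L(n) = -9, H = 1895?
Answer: 2305/979 ≈ 2.3544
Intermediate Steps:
(2715 + H)/(1967 + L(-27)) = (2715 + 1895)/(1967 - 9) = 4610/1958 = 4610*(1/1958) = 2305/979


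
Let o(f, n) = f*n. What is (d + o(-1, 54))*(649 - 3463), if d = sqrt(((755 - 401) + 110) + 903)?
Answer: 151956 - 2814*sqrt(1367) ≈ 47914.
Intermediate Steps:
d = sqrt(1367) (d = sqrt((354 + 110) + 903) = sqrt(464 + 903) = sqrt(1367) ≈ 36.973)
(d + o(-1, 54))*(649 - 3463) = (sqrt(1367) - 1*54)*(649 - 3463) = (sqrt(1367) - 54)*(-2814) = (-54 + sqrt(1367))*(-2814) = 151956 - 2814*sqrt(1367)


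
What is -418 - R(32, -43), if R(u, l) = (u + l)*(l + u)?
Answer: -539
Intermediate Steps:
R(u, l) = (l + u)² (R(u, l) = (l + u)*(l + u) = (l + u)²)
-418 - R(32, -43) = -418 - (-43 + 32)² = -418 - 1*(-11)² = -418 - 1*121 = -418 - 121 = -539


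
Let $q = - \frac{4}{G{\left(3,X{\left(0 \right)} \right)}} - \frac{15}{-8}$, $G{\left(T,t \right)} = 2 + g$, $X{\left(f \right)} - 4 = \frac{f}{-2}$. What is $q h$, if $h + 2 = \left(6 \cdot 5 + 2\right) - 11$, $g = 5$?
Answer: $\frac{1387}{56} \approx 24.768$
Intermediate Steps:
$X{\left(f \right)} = 4 - \frac{f}{2}$ ($X{\left(f \right)} = 4 + \frac{f}{-2} = 4 + f \left(- \frac{1}{2}\right) = 4 - \frac{f}{2}$)
$G{\left(T,t \right)} = 7$ ($G{\left(T,t \right)} = 2 + 5 = 7$)
$q = \frac{73}{56}$ ($q = - \frac{4}{7} - \frac{15}{-8} = \left(-4\right) \frac{1}{7} - - \frac{15}{8} = - \frac{4}{7} + \frac{15}{8} = \frac{73}{56} \approx 1.3036$)
$h = 19$ ($h = -2 + \left(\left(6 \cdot 5 + 2\right) - 11\right) = -2 + \left(\left(30 + 2\right) - 11\right) = -2 + \left(32 - 11\right) = -2 + 21 = 19$)
$q h = \frac{73}{56} \cdot 19 = \frac{1387}{56}$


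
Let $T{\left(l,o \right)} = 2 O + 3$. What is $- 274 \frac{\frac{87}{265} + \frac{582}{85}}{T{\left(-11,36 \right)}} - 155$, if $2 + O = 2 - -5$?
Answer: $- \frac{3586925}{11713} \approx -306.23$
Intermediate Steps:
$O = 5$ ($O = -2 + \left(2 - -5\right) = -2 + \left(2 + 5\right) = -2 + 7 = 5$)
$T{\left(l,o \right)} = 13$ ($T{\left(l,o \right)} = 2 \cdot 5 + 3 = 10 + 3 = 13$)
$- 274 \frac{\frac{87}{265} + \frac{582}{85}}{T{\left(-11,36 \right)}} - 155 = - 274 \frac{\frac{87}{265} + \frac{582}{85}}{13} - 155 = - 274 \left(87 \cdot \frac{1}{265} + 582 \cdot \frac{1}{85}\right) \frac{1}{13} + \left(-477 + 322\right) = - 274 \left(\frac{87}{265} + \frac{582}{85}\right) \frac{1}{13} - 155 = - 274 \cdot \frac{6465}{901} \cdot \frac{1}{13} - 155 = \left(-274\right) \frac{6465}{11713} - 155 = - \frac{1771410}{11713} - 155 = - \frac{3586925}{11713}$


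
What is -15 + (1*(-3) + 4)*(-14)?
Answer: -29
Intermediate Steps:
-15 + (1*(-3) + 4)*(-14) = -15 + (-3 + 4)*(-14) = -15 + 1*(-14) = -15 - 14 = -29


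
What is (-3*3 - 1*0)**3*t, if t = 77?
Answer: -56133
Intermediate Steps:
(-3*3 - 1*0)**3*t = (-3*3 - 1*0)**3*77 = (-9 + 0)**3*77 = (-9)**3*77 = -729*77 = -56133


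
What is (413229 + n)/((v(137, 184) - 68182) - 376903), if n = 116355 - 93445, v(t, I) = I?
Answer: -436139/444901 ≈ -0.98031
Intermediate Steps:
n = 22910
(413229 + n)/((v(137, 184) - 68182) - 376903) = (413229 + 22910)/((184 - 68182) - 376903) = 436139/(-67998 - 376903) = 436139/(-444901) = 436139*(-1/444901) = -436139/444901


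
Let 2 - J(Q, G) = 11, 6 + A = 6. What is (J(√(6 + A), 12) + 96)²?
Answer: 7569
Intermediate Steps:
A = 0 (A = -6 + 6 = 0)
J(Q, G) = -9 (J(Q, G) = 2 - 1*11 = 2 - 11 = -9)
(J(√(6 + A), 12) + 96)² = (-9 + 96)² = 87² = 7569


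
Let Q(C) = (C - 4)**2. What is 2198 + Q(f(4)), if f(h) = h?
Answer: 2198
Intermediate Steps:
Q(C) = (-4 + C)**2
2198 + Q(f(4)) = 2198 + (-4 + 4)**2 = 2198 + 0**2 = 2198 + 0 = 2198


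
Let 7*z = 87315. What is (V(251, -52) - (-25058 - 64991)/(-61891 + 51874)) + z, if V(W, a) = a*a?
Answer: 151943684/10017 ≈ 15169.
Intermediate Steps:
V(W, a) = a**2
z = 87315/7 (z = (1/7)*87315 = 87315/7 ≈ 12474.)
(V(251, -52) - (-25058 - 64991)/(-61891 + 51874)) + z = ((-52)**2 - (-25058 - 64991)/(-61891 + 51874)) + 87315/7 = (2704 - (-90049)/(-10017)) + 87315/7 = (2704 - (-90049)*(-1)/10017) + 87315/7 = (2704 - 1*90049/10017) + 87315/7 = (2704 - 90049/10017) + 87315/7 = 26995919/10017 + 87315/7 = 151943684/10017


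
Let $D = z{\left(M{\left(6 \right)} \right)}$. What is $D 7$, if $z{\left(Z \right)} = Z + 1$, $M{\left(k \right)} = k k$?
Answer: $259$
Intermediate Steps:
$M{\left(k \right)} = k^{2}$
$z{\left(Z \right)} = 1 + Z$
$D = 37$ ($D = 1 + 6^{2} = 1 + 36 = 37$)
$D 7 = 37 \cdot 7 = 259$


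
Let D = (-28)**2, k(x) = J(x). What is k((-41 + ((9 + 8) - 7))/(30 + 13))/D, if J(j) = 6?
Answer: 3/392 ≈ 0.0076531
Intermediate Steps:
k(x) = 6
D = 784
k((-41 + ((9 + 8) - 7))/(30 + 13))/D = 6/784 = 6*(1/784) = 3/392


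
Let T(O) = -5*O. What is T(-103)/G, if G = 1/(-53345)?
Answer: -27472675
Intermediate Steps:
G = -1/53345 ≈ -1.8746e-5
T(-103)/G = (-5*(-103))/(-1/53345) = 515*(-53345) = -27472675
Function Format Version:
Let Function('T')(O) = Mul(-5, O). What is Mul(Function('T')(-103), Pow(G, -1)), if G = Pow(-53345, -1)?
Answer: -27472675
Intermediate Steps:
G = Rational(-1, 53345) ≈ -1.8746e-5
Mul(Function('T')(-103), Pow(G, -1)) = Mul(Mul(-5, -103), Pow(Rational(-1, 53345), -1)) = Mul(515, -53345) = -27472675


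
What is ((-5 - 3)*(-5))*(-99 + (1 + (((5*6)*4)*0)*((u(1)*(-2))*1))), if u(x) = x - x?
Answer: -3920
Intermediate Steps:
u(x) = 0
((-5 - 3)*(-5))*(-99 + (1 + (((5*6)*4)*0)*((u(1)*(-2))*1))) = ((-5 - 3)*(-5))*(-99 + (1 + (((5*6)*4)*0)*((0*(-2))*1))) = (-8*(-5))*(-99 + (1 + ((30*4)*0)*(0*1))) = 40*(-99 + (1 + (120*0)*0)) = 40*(-99 + (1 + 0*0)) = 40*(-99 + (1 + 0)) = 40*(-99 + 1) = 40*(-98) = -3920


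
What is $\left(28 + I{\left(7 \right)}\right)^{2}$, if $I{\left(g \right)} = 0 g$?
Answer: $784$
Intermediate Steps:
$I{\left(g \right)} = 0$
$\left(28 + I{\left(7 \right)}\right)^{2} = \left(28 + 0\right)^{2} = 28^{2} = 784$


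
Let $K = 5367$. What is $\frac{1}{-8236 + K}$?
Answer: $- \frac{1}{2869} \approx -0.00034855$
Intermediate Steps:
$\frac{1}{-8236 + K} = \frac{1}{-8236 + 5367} = \frac{1}{-2869} = - \frac{1}{2869}$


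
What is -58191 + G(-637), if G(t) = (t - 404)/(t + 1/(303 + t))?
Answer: -12380311275/212759 ≈ -58189.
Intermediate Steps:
G(t) = (-404 + t)/(t + 1/(303 + t))
-58191 + G(-637) = -58191 + (-122412 + (-637)² - 101*(-637))/(1 + (-637)² + 303*(-637)) = -58191 + (-122412 + 405769 + 64337)/(1 + 405769 - 193011) = -58191 + 347694/212759 = -12380311275/212759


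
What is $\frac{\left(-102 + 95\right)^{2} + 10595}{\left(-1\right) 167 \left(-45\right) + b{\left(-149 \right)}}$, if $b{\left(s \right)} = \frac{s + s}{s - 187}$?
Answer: $\frac{1788192}{1262669} \approx 1.4162$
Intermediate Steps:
$b{\left(s \right)} = \frac{2 s}{-187 + s}$
$\frac{\left(-102 + 95\right)^{2} + 10595}{\left(-1\right) 167 \left(-45\right) + b{\left(-149 \right)}} = \frac{\left(-102 + 95\right)^{2} + 10595}{\left(-1\right) 167 \left(-45\right) + 2 \left(-149\right) \frac{1}{-187 - 149}} = \frac{\left(-7\right)^{2} + 10595}{\left(-167\right) \left(-45\right) + 2 \left(-149\right) \frac{1}{-336}} = \frac{49 + 10595}{7515 + 2 \left(-149\right) \left(- \frac{1}{336}\right)} = \frac{10644}{7515 + \frac{149}{168}} = \frac{10644}{\frac{1262669}{168}} = 10644 \cdot \frac{168}{1262669} = \frac{1788192}{1262669}$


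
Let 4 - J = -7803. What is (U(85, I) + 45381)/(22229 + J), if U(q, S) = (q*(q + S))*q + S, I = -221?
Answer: -78120/2503 ≈ -31.211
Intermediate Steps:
J = 7807 (J = 4 - 1*(-7803) = 4 + 7803 = 7807)
U(q, S) = S + q²*(S + q) (U(q, S) = (q*(S + q))*q + S = q²*(S + q) + S = S + q²*(S + q))
(U(85, I) + 45381)/(22229 + J) = ((-221 + 85³ - 221*85²) + 45381)/(22229 + 7807) = ((-221 + 614125 - 221*7225) + 45381)/30036 = ((-221 + 614125 - 1596725) + 45381)*(1/30036) = (-982821 + 45381)*(1/30036) = -937440*1/30036 = -78120/2503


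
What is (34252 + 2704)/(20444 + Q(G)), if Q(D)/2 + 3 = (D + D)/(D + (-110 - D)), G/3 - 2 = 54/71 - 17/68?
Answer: 288626360/159618641 ≈ 1.8082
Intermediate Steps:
G = 2139/284 (G = 6 + 3*(54/71 - 17/68) = 6 + 3*(54*(1/71) - 17*1/68) = 6 + 3*(54/71 - ¼) = 6 + 3*(145/284) = 6 + 435/284 = 2139/284 ≈ 7.5317)
Q(D) = -6 - 2*D/55 (Q(D) = -6 + 2*((D + D)/(D + (-110 - D))) = -6 + 2*((2*D)/(-110)) = -6 + 2*((2*D)*(-1/110)) = -6 + 2*(-D/55) = -6 - 2*D/55)
(34252 + 2704)/(20444 + Q(G)) = (34252 + 2704)/(20444 + (-6 - 2/55*2139/284)) = 36956/(20444 + (-6 - 2139/7810)) = 36956/(20444 - 48999/7810) = 36956/(159618641/7810) = 36956*(7810/159618641) = 288626360/159618641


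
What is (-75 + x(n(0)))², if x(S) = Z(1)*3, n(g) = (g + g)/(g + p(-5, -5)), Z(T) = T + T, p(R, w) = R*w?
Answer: 4761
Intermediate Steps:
Z(T) = 2*T
n(g) = 2*g/(25 + g) (n(g) = (g + g)/(g - 5*(-5)) = (2*g)/(g + 25) = (2*g)/(25 + g) = 2*g/(25 + g))
x(S) = 6 (x(S) = (2*1)*3 = 2*3 = 6)
(-75 + x(n(0)))² = (-75 + 6)² = (-69)² = 4761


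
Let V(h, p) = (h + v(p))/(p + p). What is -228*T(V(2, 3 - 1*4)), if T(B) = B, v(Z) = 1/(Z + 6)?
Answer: 1254/5 ≈ 250.80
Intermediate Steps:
v(Z) = 1/(6 + Z)
V(h, p) = (h + 1/(6 + p))/(2*p) (V(h, p) = (h + 1/(6 + p))/(p + p) = (h + 1/(6 + p))/((2*p)) = (h + 1/(6 + p))*(1/(2*p)) = (h + 1/(6 + p))/(2*p))
-228*T(V(2, 3 - 1*4)) = -114*(1 + 2*(6 + (3 - 1*4)))/((3 - 1*4)*(6 + (3 - 1*4))) = -114*(1 + 2*(6 + (3 - 4)))/((3 - 4)*(6 + (3 - 4))) = -114*(1 + 2*(6 - 1))/((-1)*(6 - 1)) = -114*(-1)*(1 + 2*5)/5 = -114*(-1)*(1 + 10)/5 = -114*(-1)*11/5 = -228*(-11/10) = 1254/5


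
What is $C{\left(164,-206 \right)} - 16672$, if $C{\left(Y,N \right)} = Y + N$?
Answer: $-16714$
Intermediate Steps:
$C{\left(Y,N \right)} = N + Y$
$C{\left(164,-206 \right)} - 16672 = \left(-206 + 164\right) - 16672 = -42 - 16672 = -16714$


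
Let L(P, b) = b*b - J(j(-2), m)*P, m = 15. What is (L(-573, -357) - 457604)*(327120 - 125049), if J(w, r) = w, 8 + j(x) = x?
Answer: -67872617835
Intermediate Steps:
j(x) = -8 + x
L(P, b) = b² + 10*P (L(P, b) = b*b - (-8 - 2)*P = b² - (-10)*P = b² + 10*P)
(L(-573, -357) - 457604)*(327120 - 125049) = (((-357)² + 10*(-573)) - 457604)*(327120 - 125049) = ((127449 - 5730) - 457604)*202071 = (121719 - 457604)*202071 = -335885*202071 = -67872617835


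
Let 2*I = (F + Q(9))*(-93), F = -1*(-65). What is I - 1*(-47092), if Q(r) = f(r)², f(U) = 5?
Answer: 42907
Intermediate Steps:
F = 65
Q(r) = 25 (Q(r) = 5² = 25)
I = -4185 (I = ((65 + 25)*(-93))/2 = (90*(-93))/2 = (½)*(-8370) = -4185)
I - 1*(-47092) = -4185 - 1*(-47092) = -4185 + 47092 = 42907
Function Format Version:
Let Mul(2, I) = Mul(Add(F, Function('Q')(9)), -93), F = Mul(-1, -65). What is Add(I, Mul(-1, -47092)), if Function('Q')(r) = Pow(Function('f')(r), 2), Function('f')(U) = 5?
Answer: 42907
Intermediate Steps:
F = 65
Function('Q')(r) = 25 (Function('Q')(r) = Pow(5, 2) = 25)
I = -4185 (I = Mul(Rational(1, 2), Mul(Add(65, 25), -93)) = Mul(Rational(1, 2), Mul(90, -93)) = Mul(Rational(1, 2), -8370) = -4185)
Add(I, Mul(-1, -47092)) = Add(-4185, Mul(-1, -47092)) = Add(-4185, 47092) = 42907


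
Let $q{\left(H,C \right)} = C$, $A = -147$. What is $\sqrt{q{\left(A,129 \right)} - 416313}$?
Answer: $2 i \sqrt{104046} \approx 645.12 i$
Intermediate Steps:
$\sqrt{q{\left(A,129 \right)} - 416313} = \sqrt{129 - 416313} = \sqrt{-416184} = 2 i \sqrt{104046}$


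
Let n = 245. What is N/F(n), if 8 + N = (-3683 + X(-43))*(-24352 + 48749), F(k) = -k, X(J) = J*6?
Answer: 19229717/49 ≈ 3.9244e+5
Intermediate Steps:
X(J) = 6*J
N = -96148585 (N = -8 + (-3683 + 6*(-43))*(-24352 + 48749) = -8 + (-3683 - 258)*24397 = -8 - 3941*24397 = -8 - 96148577 = -96148585)
N/F(n) = -96148585/((-1*245)) = -96148585/(-245) = -96148585*(-1/245) = 19229717/49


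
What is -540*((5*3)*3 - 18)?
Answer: -14580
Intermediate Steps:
-540*((5*3)*3 - 18) = -540*(15*3 - 18) = -540*(45 - 18) = -540*27 = -14580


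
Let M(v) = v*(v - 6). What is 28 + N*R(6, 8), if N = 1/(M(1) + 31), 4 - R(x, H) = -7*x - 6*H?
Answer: 411/13 ≈ 31.615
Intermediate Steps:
M(v) = v*(-6 + v)
R(x, H) = 4 + 6*H + 7*x (R(x, H) = 4 - (-7*x - 6*H) = 4 + (6*H + 7*x) = 4 + 6*H + 7*x)
N = 1/26 (N = 1/(1*(-6 + 1) + 31) = 1/(1*(-5) + 31) = 1/(-5 + 31) = 1/26 ≈ 0.038462)
28 + N*R(6, 8) = 28 + (4 + 6*8 + 7*6)/26 = 28 + (4 + 48 + 42)/26 = 28 + (1/26)*94 = 28 + 47/13 = 411/13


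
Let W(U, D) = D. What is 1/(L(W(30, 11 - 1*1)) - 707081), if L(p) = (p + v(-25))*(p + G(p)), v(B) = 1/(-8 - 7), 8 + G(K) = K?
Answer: -5/3534809 ≈ -1.4145e-6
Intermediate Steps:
G(K) = -8 + K
v(B) = -1/15 (v(B) = 1/(-15) = -1/15)
L(p) = (-8 + 2*p)*(-1/15 + p) (L(p) = (p - 1/15)*(p + (-8 + p)) = (-1/15 + p)*(-8 + 2*p) = (-8 + 2*p)*(-1/15 + p))
1/(L(W(30, 11 - 1*1)) - 707081) = 1/((8/15 + 2*(11 - 1*1)² - 122*(11 - 1*1)/15) - 707081) = 1/((8/15 + 2*(11 - 1)² - 122*(11 - 1)/15) - 707081) = 1/((8/15 + 2*10² - 122/15*10) - 707081) = 1/((8/15 + 2*100 - 244/3) - 707081) = 1/((8/15 + 200 - 244/3) - 707081) = 1/(596/5 - 707081) = 1/(-3534809/5) = -5/3534809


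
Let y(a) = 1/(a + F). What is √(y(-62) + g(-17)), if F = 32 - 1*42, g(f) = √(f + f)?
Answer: √(-2 + 144*I*√34)/12 ≈ 1.7054 + 1.7095*I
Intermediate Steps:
g(f) = √2*√f (g(f) = √(2*f) = √2*√f)
F = -10 (F = 32 - 42 = -10)
y(a) = 1/(-10 + a) (y(a) = 1/(a - 10) = 1/(-10 + a))
√(y(-62) + g(-17)) = √(1/(-10 - 62) + √2*√(-17)) = √(1/(-72) + √2*(I*√17)) = √(-1/72 + I*√34)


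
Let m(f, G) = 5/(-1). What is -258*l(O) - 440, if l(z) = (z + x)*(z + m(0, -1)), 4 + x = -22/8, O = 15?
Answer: -21725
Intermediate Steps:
m(f, G) = -5 (m(f, G) = 5*(-1) = -5)
x = -27/4 (x = -4 - 22/8 = -4 - 22*⅛ = -4 - 11/4 = -27/4 ≈ -6.7500)
l(z) = (-5 + z)*(-27/4 + z) (l(z) = (z - 27/4)*(z - 5) = (-27/4 + z)*(-5 + z) = (-5 + z)*(-27/4 + z))
-258*l(O) - 440 = -258*(135/4 + 15² - 47/4*15) - 440 = -258*(135/4 + 225 - 705/4) - 440 = -258*165/2 - 440 = -21285 - 440 = -21725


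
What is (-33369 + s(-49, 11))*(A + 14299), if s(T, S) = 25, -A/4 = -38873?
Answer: -5661511104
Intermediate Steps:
A = 155492 (A = -4*(-38873) = 155492)
(-33369 + s(-49, 11))*(A + 14299) = (-33369 + 25)*(155492 + 14299) = -33344*169791 = -5661511104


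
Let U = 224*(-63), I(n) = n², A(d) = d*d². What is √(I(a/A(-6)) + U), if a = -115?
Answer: I*√658396247/216 ≈ 118.79*I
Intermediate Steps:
A(d) = d³
U = -14112
√(I(a/A(-6)) + U) = √((-115/((-6)³))² - 14112) = √((-115/(-216))² - 14112) = √((-115*(-1/216))² - 14112) = √((115/216)² - 14112) = √(13225/46656 - 14112) = √(-658396247/46656) = I*√658396247/216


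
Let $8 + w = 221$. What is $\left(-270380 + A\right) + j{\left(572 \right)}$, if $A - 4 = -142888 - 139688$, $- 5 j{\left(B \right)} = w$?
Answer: $- \frac{2764973}{5} \approx -5.53 \cdot 10^{5}$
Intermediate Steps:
$w = 213$ ($w = -8 + 221 = 213$)
$j{\left(B \right)} = - \frac{213}{5}$ ($j{\left(B \right)} = \left(- \frac{1}{5}\right) 213 = - \frac{213}{5}$)
$A = -282572$ ($A = 4 - 282576 = -282572$)
$\left(-270380 + A\right) + j{\left(572 \right)} = \left(-270380 - 282572\right) - \frac{213}{5} = -552952 - \frac{213}{5} = - \frac{2764973}{5}$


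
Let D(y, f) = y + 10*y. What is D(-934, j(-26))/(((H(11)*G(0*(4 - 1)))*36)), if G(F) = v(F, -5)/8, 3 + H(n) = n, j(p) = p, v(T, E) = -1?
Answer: 5137/18 ≈ 285.39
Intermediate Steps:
D(y, f) = 11*y
H(n) = -3 + n
G(F) = -1/8
D(-934, j(-26))/(((H(11)*G(0*(4 - 1)))*36)) = (11*(-934))/((((-3 + 11)*(-1/8))*36)) = -10274/((8*(-1/8))*36) = -10274/((-1*36)) = -10274/(-36) = -10274*(-1/36) = 5137/18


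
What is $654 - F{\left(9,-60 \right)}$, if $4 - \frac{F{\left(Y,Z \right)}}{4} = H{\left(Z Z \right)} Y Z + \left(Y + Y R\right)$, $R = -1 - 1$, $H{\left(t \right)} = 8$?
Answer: $-16678$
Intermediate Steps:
$R = -2$ ($R = -1 - 1 = -2$)
$F{\left(Y,Z \right)} = 16 + 4 Y - 32 Y Z$ ($F{\left(Y,Z \right)} = 16 - 4 \left(8 Y Z + \left(Y + Y \left(-2\right)\right)\right) = 16 - 4 \left(8 Y Z + \left(Y - 2 Y\right)\right) = 16 - 4 \left(8 Y Z - Y\right) = 16 - 4 \left(- Y + 8 Y Z\right) = 16 - \left(- 4 Y + 32 Y Z\right) = 16 + 4 Y - 32 Y Z$)
$654 - F{\left(9,-60 \right)} = 654 - \left(16 + 4 \cdot 9 - 288 \left(-60\right)\right) = 654 - \left(16 + 36 + 17280\right) = 654 - 17332 = -16678$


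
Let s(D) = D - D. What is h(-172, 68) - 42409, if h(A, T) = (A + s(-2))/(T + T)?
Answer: -1441949/34 ≈ -42410.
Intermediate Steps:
s(D) = 0
h(A, T) = A/(2*T) (h(A, T) = (A + 0)/(T + T) = A/((2*T)) = A*(1/(2*T)) = A/(2*T))
h(-172, 68) - 42409 = (½)*(-172)/68 - 42409 = (½)*(-172)*(1/68) - 42409 = -43/34 - 42409 = -1441949/34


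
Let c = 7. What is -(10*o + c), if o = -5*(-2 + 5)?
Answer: 143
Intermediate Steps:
o = -15 (o = -5*3 = -15)
-(10*o + c) = -(10*(-15) + 7) = -(-150 + 7) = -1*(-143) = 143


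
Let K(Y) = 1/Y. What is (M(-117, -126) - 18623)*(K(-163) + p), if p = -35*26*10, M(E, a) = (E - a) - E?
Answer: 27436618597/163 ≈ 1.6832e+8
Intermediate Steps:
M(E, a) = -a
p = -9100 (p = -910*10 = -9100)
(M(-117, -126) - 18623)*(K(-163) + p) = (-1*(-126) - 18623)*(1/(-163) - 9100) = (126 - 18623)*(-1/163 - 9100) = -18497*(-1483301/163) = 27436618597/163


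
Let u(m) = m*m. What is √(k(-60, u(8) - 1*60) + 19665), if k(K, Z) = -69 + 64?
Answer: 2*√4915 ≈ 140.21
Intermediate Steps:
u(m) = m²
k(K, Z) = -5
√(k(-60, u(8) - 1*60) + 19665) = √(-5 + 19665) = √19660 = 2*√4915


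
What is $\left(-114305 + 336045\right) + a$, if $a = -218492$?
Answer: $3248$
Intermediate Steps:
$\left(-114305 + 336045\right) + a = \left(-114305 + 336045\right) - 218492 = 221740 - 218492 = 3248$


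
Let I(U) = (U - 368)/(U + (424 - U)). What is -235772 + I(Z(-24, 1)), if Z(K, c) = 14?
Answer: -49983841/212 ≈ -2.3577e+5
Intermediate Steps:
I(U) = -46/53 + U/424 (I(U) = (-368 + U)/424 = (-368 + U)*(1/424) = -46/53 + U/424)
-235772 + I(Z(-24, 1)) = -235772 + (-46/53 + (1/424)*14) = -235772 + (-46/53 + 7/212) = -235772 - 177/212 = -49983841/212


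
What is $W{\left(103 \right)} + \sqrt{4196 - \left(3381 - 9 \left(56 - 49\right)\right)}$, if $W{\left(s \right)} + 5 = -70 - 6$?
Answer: $-81 + \sqrt{878} \approx -51.369$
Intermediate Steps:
$W{\left(s \right)} = -81$ ($W{\left(s \right)} = -5 - 76 = -81$)
$W{\left(103 \right)} + \sqrt{4196 - \left(3381 - 9 \left(56 - 49\right)\right)} = -81 + \sqrt{4196 - \left(3381 - 9 \left(56 - 49\right)\right)} = -81 + \sqrt{4196 + \left(9 \cdot 7 - 3381\right)} = -81 + \sqrt{4196 + \left(63 - 3381\right)} = -81 + \sqrt{4196 - 3318} = -81 + \sqrt{878}$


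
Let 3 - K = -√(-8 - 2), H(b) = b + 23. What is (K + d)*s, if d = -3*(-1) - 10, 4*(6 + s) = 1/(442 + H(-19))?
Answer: 10703/446 - 10703*I*√10/1784 ≈ 23.998 - 18.972*I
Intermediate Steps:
H(b) = 23 + b
s = -10703/1784 (s = -6 + 1/(4*(442 + (23 - 19))) = -6 + 1/(4*(442 + 4)) = -6 + (¼)/446 = -6 + (¼)*(1/446) = -6 + 1/1784 = -10703/1784 ≈ -5.9994)
K = 3 + I*√10 (K = 3 - (-1)*√(-8 - 2) = 3 - (-1)*√(-10) = 3 - (-1)*I*√10 = 3 + I*√10 ≈ 3.0 + 3.1623*I)
d = -7 (d = 3 - 10 = -7)
(K + d)*s = ((3 + I*√10) - 7)*(-10703/1784) = (-4 + I*√10)*(-10703/1784) = 10703/446 - 10703*I*√10/1784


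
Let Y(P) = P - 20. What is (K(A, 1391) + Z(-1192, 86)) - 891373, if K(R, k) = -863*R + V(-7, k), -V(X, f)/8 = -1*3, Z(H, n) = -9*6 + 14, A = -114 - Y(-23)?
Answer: -830116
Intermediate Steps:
Y(P) = -20 + P
A = -71 (A = -114 - (-20 - 23) = -114 - 1*(-43) = -114 + 43 = -71)
Z(H, n) = -40 (Z(H, n) = -54 + 14 = -40)
V(X, f) = 24 (V(X, f) = -(-8)*3 = -8*(-3) = 24)
K(R, k) = 24 - 863*R (K(R, k) = -863*R + 24 = 24 - 863*R)
(K(A, 1391) + Z(-1192, 86)) - 891373 = ((24 - 863*(-71)) - 40) - 891373 = ((24 + 61273) - 40) - 891373 = (61297 - 40) - 891373 = 61257 - 891373 = -830116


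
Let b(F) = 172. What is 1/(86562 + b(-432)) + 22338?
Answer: 1937464093/86734 ≈ 22338.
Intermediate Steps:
1/(86562 + b(-432)) + 22338 = 1/(86562 + 172) + 22338 = 1/86734 + 22338 = 1937464093/86734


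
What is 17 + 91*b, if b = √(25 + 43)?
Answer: 17 + 182*√17 ≈ 767.41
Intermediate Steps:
b = 2*√17 (b = √68 = 2*√17 ≈ 8.2462)
17 + 91*b = 17 + 91*(2*√17) = 17 + 182*√17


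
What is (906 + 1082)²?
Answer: 3952144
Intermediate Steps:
(906 + 1082)² = 1988² = 3952144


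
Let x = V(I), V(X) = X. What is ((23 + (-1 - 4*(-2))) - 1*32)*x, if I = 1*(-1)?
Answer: 2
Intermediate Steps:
I = -1
x = -1
((23 + (-1 - 4*(-2))) - 1*32)*x = ((23 + (-1 - 4*(-2))) - 1*32)*(-1) = ((23 + (-1 + 8)) - 32)*(-1) = ((23 + 7) - 32)*(-1) = (30 - 32)*(-1) = -2*(-1) = 2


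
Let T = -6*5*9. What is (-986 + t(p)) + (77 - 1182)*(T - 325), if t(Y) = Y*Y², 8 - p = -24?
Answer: 689257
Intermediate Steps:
T = -270 (T = -3*10*9 = -30*9 = -270)
p = 32 (p = 8 - 1*(-24) = 8 + 24 = 32)
t(Y) = Y³
(-986 + t(p)) + (77 - 1182)*(T - 325) = (-986 + 32³) + (77 - 1182)*(-270 - 325) = (-986 + 32768) - 1105*(-595) = 31782 + 657475 = 689257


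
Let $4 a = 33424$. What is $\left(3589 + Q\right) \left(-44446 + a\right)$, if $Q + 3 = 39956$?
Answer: $-1571430780$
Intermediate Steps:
$a = 8356$ ($a = \frac{1}{4} \cdot 33424 = 8356$)
$Q = 39953$ ($Q = -3 + 39956 = 39953$)
$\left(3589 + Q\right) \left(-44446 + a\right) = \left(3589 + 39953\right) \left(-44446 + 8356\right) = 43542 \left(-36090\right) = -1571430780$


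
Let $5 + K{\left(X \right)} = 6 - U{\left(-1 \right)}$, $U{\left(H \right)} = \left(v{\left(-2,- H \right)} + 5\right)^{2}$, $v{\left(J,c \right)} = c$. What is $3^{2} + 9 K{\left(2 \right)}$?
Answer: $-306$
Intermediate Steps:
$U{\left(H \right)} = \left(5 - H\right)^{2}$ ($U{\left(H \right)} = \left(- H + 5\right)^{2} = \left(5 - H\right)^{2}$)
$K{\left(X \right)} = -35$ ($K{\left(X \right)} = -5 + \left(6 - \left(-5 - 1\right)^{2}\right) = -5 + \left(6 - \left(-6\right)^{2}\right) = -5 + \left(6 - 36\right) = -5 - 30 = -35$)
$3^{2} + 9 K{\left(2 \right)} = 3^{2} + 9 \left(-35\right) = 9 - 315 = -306$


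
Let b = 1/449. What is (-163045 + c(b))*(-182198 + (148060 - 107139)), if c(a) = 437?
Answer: 22972770416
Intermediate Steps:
b = 1/449 ≈ 0.0022272
(-163045 + c(b))*(-182198 + (148060 - 107139)) = (-163045 + 437)*(-182198 + (148060 - 107139)) = -162608*(-182198 + 40921) = -162608*(-141277) = 22972770416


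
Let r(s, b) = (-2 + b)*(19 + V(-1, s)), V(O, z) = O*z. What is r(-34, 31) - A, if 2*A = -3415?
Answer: 6489/2 ≈ 3244.5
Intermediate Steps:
A = -3415/2 (A = (½)*(-3415) = -3415/2 ≈ -1707.5)
r(s, b) = (-2 + b)*(19 - s)
r(-34, 31) - A = (-38 + 2*(-34) + 19*31 - 1*31*(-34)) - 1*(-3415/2) = (-38 - 68 + 589 + 1054) + 3415/2 = 1537 + 3415/2 = 6489/2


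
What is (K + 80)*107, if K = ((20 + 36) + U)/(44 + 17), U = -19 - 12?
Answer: 524835/61 ≈ 8603.8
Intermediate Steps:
U = -31
K = 25/61 (K = ((20 + 36) - 31)/(44 + 17) = (56 - 31)/61 = 25*(1/61) = 25/61 ≈ 0.40984)
(K + 80)*107 = (25/61 + 80)*107 = (4905/61)*107 = 524835/61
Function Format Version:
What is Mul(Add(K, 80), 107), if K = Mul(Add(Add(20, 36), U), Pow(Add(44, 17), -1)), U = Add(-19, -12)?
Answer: Rational(524835, 61) ≈ 8603.8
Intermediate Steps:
U = -31
K = Rational(25, 61) (K = Mul(Add(Add(20, 36), -31), Pow(Add(44, 17), -1)) = Mul(Add(56, -31), Pow(61, -1)) = Mul(25, Rational(1, 61)) = Rational(25, 61) ≈ 0.40984)
Mul(Add(K, 80), 107) = Mul(Add(Rational(25, 61), 80), 107) = Mul(Rational(4905, 61), 107) = Rational(524835, 61)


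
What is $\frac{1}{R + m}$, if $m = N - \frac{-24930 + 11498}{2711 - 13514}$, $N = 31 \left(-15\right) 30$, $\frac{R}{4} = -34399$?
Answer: $- \frac{10803}{1637164870} \approx -6.5986 \cdot 10^{-6}$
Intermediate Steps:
$R = -137596$ ($R = 4 \left(-34399\right) = -137596$)
$N = -13950$ ($N = \left(-465\right) 30 = -13950$)
$m = - \frac{150715282}{10803}$ ($m = -13950 - \frac{-24930 + 11498}{2711 - 13514} = -13950 - - \frac{13432}{-10803} = -13950 - \left(-13432\right) \left(- \frac{1}{10803}\right) = -13950 - \frac{13432}{10803} = - \frac{150715282}{10803} \approx -13951.0$)
$\frac{1}{R + m} = \frac{1}{-137596 - \frac{150715282}{10803}} = \frac{1}{- \frac{1637164870}{10803}} = - \frac{10803}{1637164870}$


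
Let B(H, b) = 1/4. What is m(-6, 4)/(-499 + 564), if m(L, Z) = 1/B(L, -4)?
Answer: 4/65 ≈ 0.061538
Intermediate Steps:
B(H, b) = 1/4
m(L, Z) = 4 (m(L, Z) = 1/(1/4) = 4)
m(-6, 4)/(-499 + 564) = 4/(-499 + 564) = 4/65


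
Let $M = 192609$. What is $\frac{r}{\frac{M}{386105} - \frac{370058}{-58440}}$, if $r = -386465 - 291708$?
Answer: $- \frac{306045588629652}{3082746281} \approx -99277.0$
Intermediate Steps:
$r = -678173$
$\frac{r}{\frac{M}{386105} - \frac{370058}{-58440}} = - \frac{678173}{\frac{192609}{386105} - \frac{370058}{-58440}} = - \frac{678173}{192609 \cdot \frac{1}{386105} - - \frac{185029}{29220}} = - \frac{678173}{\frac{192609}{386105} + \frac{185029}{29220}} = - \frac{678173}{\frac{3082746281}{451279524}} = \left(-678173\right) \frac{451279524}{3082746281} = - \frac{306045588629652}{3082746281}$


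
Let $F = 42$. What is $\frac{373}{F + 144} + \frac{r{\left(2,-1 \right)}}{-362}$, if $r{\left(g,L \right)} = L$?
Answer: $\frac{33803}{16833} \approx 2.0081$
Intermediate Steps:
$\frac{373}{F + 144} + \frac{r{\left(2,-1 \right)}}{-362} = \frac{373}{42 + 144} - \frac{1}{-362} = \frac{373}{186} - - \frac{1}{362} = 373 \cdot \frac{1}{186} + \frac{1}{362} = \frac{373}{186} + \frac{1}{362} = \frac{33803}{16833}$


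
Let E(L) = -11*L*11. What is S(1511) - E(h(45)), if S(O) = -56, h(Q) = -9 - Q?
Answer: -6590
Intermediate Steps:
E(L) = -121*L
S(1511) - E(h(45)) = -56 - (-121)*(-9 - 1*45) = -56 - (-121)*(-9 - 45) = -56 - (-121)*(-54) = -56 - 1*6534 = -56 - 6534 = -6590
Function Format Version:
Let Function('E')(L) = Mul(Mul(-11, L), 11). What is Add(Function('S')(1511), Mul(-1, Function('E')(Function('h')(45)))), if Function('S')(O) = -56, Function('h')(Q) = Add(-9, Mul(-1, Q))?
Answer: -6590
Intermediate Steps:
Function('E')(L) = Mul(-121, L)
Add(Function('S')(1511), Mul(-1, Function('E')(Function('h')(45)))) = Add(-56, Mul(-1, Mul(-121, Add(-9, Mul(-1, 45))))) = Add(-56, Mul(-1, Mul(-121, Add(-9, -45)))) = Add(-56, Mul(-1, Mul(-121, -54))) = Add(-56, Mul(-1, 6534)) = Add(-56, -6534) = -6590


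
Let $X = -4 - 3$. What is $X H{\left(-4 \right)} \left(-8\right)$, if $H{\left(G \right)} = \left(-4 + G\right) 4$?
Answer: $-1792$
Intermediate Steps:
$H{\left(G \right)} = -16 + 4 G$
$X = -7$
$X H{\left(-4 \right)} \left(-8\right) = - 7 \left(-16 + 4 \left(-4\right)\right) \left(-8\right) = - 7 \left(-16 - 16\right) \left(-8\right) = \left(-7\right) \left(-32\right) \left(-8\right) = 224 \left(-8\right) = -1792$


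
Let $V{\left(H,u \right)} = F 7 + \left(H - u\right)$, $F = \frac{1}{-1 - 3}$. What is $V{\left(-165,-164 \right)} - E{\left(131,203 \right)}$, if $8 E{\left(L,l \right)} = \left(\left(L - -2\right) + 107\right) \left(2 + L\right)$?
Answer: $- \frac{15971}{4} \approx -3992.8$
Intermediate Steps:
$E{\left(L,l \right)} = \frac{\left(2 + L\right) \left(109 + L\right)}{8}$ ($E{\left(L,l \right)} = \frac{\left(\left(L - -2\right) + 107\right) \left(2 + L\right)}{8} = \frac{\left(\left(L + 2\right) + 107\right) \left(2 + L\right)}{8} = \frac{\left(\left(2 + L\right) + 107\right) \left(2 + L\right)}{8} = \frac{\left(109 + L\right) \left(2 + L\right)}{8} = \frac{\left(2 + L\right) \left(109 + L\right)}{8}$)
$F = - \frac{1}{4}$ ($F = \frac{1}{-4} = - \frac{1}{4} \approx -0.25$)
$V{\left(H,u \right)} = - \frac{7}{4} + H - u$ ($V{\left(H,u \right)} = \left(- \frac{1}{4}\right) 7 + \left(H - u\right) = - \frac{7}{4} + \left(H - u\right) = - \frac{7}{4} + H - u$)
$V{\left(-165,-164 \right)} - E{\left(131,203 \right)} = \left(- \frac{7}{4} - 165 - -164\right) - \left(\frac{109}{4} + \frac{131^{2}}{8} + \frac{111}{8} \cdot 131\right) = \left(- \frac{7}{4} - 165 + 164\right) - \left(\frac{109}{4} + \frac{1}{8} \cdot 17161 + \frac{14541}{8}\right) = - \frac{11}{4} - \left(\frac{109}{4} + \frac{17161}{8} + \frac{14541}{8}\right) = - \frac{11}{4} - 3990 = - \frac{15971}{4}$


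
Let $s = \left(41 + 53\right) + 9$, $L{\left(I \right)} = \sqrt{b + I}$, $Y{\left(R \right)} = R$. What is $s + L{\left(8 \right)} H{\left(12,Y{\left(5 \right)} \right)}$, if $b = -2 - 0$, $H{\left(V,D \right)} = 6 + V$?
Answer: $103 + 18 \sqrt{6} \approx 147.09$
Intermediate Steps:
$b = -2$ ($b = -2 + 0 = -2$)
$L{\left(I \right)} = \sqrt{-2 + I}$
$s = 103$ ($s = 94 + 9 = 103$)
$s + L{\left(8 \right)} H{\left(12,Y{\left(5 \right)} \right)} = 103 + \sqrt{-2 + 8} \left(6 + 12\right) = 103 + \sqrt{6} \cdot 18 = 103 + 18 \sqrt{6}$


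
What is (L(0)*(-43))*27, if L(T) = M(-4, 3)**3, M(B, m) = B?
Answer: 74304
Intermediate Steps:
L(T) = -64 (L(T) = (-4)**3 = -64)
(L(0)*(-43))*27 = -64*(-43)*27 = 2752*27 = 74304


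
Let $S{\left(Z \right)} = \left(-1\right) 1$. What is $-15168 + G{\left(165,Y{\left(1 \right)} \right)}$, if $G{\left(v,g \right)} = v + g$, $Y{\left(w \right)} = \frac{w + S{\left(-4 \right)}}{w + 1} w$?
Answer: $-15003$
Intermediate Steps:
$S{\left(Z \right)} = -1$
$Y{\left(w \right)} = \frac{w \left(-1 + w\right)}{1 + w}$ ($Y{\left(w \right)} = \frac{w - 1}{w + 1} w = \frac{-1 + w}{1 + w} w = \frac{w \left(-1 + w\right)}{1 + w}$)
$G{\left(v,g \right)} = g + v$
$-15168 + G{\left(165,Y{\left(1 \right)} \right)} = -15168 + \left(1 \frac{1}{1 + 1} \left(-1 + 1\right) + 165\right) = -15168 + \left(1 \cdot \frac{1}{2} \cdot 0 + 165\right) = -15168 + \left(0 + 165\right) = -15168 + 165 = -15003$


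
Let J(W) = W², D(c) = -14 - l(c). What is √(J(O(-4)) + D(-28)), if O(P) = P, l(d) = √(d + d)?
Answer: √(2 - 2*I*√14) ≈ 2.2075 - 1.695*I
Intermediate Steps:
l(d) = √2*√d (l(d) = √(2*d) = √2*√d)
D(c) = -14 - √2*√c
√(J(O(-4)) + D(-28)) = √((-4)² + (-14 - √2*√(-28))) = √(16 + (-14 - √2*2*I*√7)) = √(16 + (-14 - 2*I*√14)) = √(2 - 2*I*√14)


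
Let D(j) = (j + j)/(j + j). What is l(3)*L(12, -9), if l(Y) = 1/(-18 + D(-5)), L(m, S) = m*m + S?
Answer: -135/17 ≈ -7.9412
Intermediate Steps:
L(m, S) = S + m**2 (L(m, S) = m**2 + S = S + m**2)
D(j) = 1 (D(j) = (2*j)/((2*j)) = (2*j)*(1/(2*j)) = 1)
l(Y) = -1/17 (l(Y) = 1/(-18 + 1) = 1/(-17) = -1/17)
l(3)*L(12, -9) = -(-9 + 12**2)/17 = -(-9 + 144)/17 = -1/17*135 = -135/17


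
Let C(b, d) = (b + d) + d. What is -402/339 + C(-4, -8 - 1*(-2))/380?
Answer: -13182/10735 ≈ -1.2279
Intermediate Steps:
C(b, d) = b + 2*d
-402/339 + C(-4, -8 - 1*(-2))/380 = -402/339 + (-4 + 2*(-8 - 1*(-2)))/380 = -402*1/339 + (-4 + 2*(-8 + 2))*(1/380) = -134/113 + (-4 + 2*(-6))*(1/380) = -134/113 + (-4 - 12)*(1/380) = -134/113 - 16*1/380 = -134/113 - 4/95 = -13182/10735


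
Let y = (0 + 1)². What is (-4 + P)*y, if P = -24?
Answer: -28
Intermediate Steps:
y = 1 (y = 1² = 1)
(-4 + P)*y = (-4 - 24)*1 = -28*1 = -28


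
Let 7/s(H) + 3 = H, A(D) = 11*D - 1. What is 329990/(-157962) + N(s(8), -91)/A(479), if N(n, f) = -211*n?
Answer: -1487541079/693453180 ≈ -2.1451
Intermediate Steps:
A(D) = -1 + 11*D
s(H) = 7/(-3 + H)
329990/(-157962) + N(s(8), -91)/A(479) = 329990/(-157962) + (-1477/(-3 + 8))/(-1 + 11*479) = 329990*(-1/157962) + (-1477/5)/(-1 + 5269) = -164995/78981 - 1477/5/5268 = -164995/78981 - 211*7/5*(1/5268) = -164995/78981 - 1477/5*1/5268 = -164995/78981 - 1477/26340 = -1487541079/693453180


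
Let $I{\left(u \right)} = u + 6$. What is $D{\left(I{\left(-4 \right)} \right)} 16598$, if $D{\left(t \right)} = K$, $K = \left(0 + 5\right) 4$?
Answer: $331960$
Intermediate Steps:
$I{\left(u \right)} = 6 + u$
$K = 20$ ($K = 5 \cdot 4 = 20$)
$D{\left(t \right)} = 20$
$D{\left(I{\left(-4 \right)} \right)} 16598 = 20 \cdot 16598 = 331960$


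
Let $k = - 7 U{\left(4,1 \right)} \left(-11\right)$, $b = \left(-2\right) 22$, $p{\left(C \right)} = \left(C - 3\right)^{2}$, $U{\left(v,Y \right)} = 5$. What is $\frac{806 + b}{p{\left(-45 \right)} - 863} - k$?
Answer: $- \frac{554023}{1441} \approx -384.47$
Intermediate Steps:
$p{\left(C \right)} = \left(-3 + C\right)^{2}$
$b = -44$
$k = 385$ ($k = \left(-7\right) 5 \left(-11\right) = \left(-35\right) \left(-11\right) = 385$)
$\frac{806 + b}{p{\left(-45 \right)} - 863} - k = \frac{806 - 44}{\left(-3 - 45\right)^{2} - 863} - 385 = \frac{762}{\left(-48\right)^{2} - 863} - 385 = \frac{762}{2304 - 863} - 385 = \frac{762}{1441} - 385 = - \frac{554023}{1441}$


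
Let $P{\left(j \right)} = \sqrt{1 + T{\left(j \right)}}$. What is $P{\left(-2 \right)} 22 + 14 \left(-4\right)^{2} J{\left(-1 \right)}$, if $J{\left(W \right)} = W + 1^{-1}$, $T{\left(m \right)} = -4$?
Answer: $22 i \sqrt{3} \approx 38.105 i$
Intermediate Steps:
$J{\left(W \right)} = 1 + W$ ($J{\left(W \right)} = W + 1 = 1 + W$)
$P{\left(j \right)} = i \sqrt{3}$ ($P{\left(j \right)} = \sqrt{1 - 4} = \sqrt{-3} = i \sqrt{3}$)
$P{\left(-2 \right)} 22 + 14 \left(-4\right)^{2} J{\left(-1 \right)} = i \sqrt{3} \cdot 22 + 14 \left(-4\right)^{2} \left(1 - 1\right) = 22 i \sqrt{3} + 14 \cdot 16 \cdot 0 = 22 i \sqrt{3} + 224 \cdot 0 = 22 i \sqrt{3} + 0 = 22 i \sqrt{3}$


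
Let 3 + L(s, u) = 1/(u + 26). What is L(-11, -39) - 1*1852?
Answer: -24116/13 ≈ -1855.1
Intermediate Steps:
L(s, u) = -3 + 1/(26 + u) (L(s, u) = -3 + 1/(u + 26) = -3 + 1/(26 + u))
L(-11, -39) - 1*1852 = (-77 - 3*(-39))/(26 - 39) - 1*1852 = (-77 + 117)/(-13) - 1852 = -1/13*40 - 1852 = -40/13 - 1852 = -24116/13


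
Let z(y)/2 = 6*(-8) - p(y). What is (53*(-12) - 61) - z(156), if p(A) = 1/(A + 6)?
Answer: -48680/81 ≈ -600.99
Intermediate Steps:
p(A) = 1/(6 + A)
z(y) = -96 - 2/(6 + y) (z(y) = 2*(6*(-8) - 1/(6 + y)) = 2*(-48 - 1/(6 + y)) = -96 - 2/(6 + y))
(53*(-12) - 61) - z(156) = (53*(-12) - 61) - 2*(-289 - 48*156)/(6 + 156) = (-636 - 61) - 2*(-289 - 7488)/162 = -697 - 2*(-7777)/162 = -697 - 1*(-7777/81) = -697 + 7777/81 = -48680/81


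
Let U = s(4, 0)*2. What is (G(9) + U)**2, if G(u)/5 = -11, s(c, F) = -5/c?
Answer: 13225/4 ≈ 3306.3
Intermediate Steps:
G(u) = -55 (G(u) = 5*(-11) = -55)
U = -5/2 (U = -5/4*2 = -5/2 ≈ -2.5000)
(G(9) + U)**2 = (-55 - 5/2)**2 = (-115/2)**2 = 13225/4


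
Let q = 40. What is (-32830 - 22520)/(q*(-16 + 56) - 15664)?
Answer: 9225/2344 ≈ 3.9356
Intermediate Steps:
(-32830 - 22520)/(q*(-16 + 56) - 15664) = (-32830 - 22520)/(40*(-16 + 56) - 15664) = -55350/(40*40 - 15664) = -55350/(1600 - 15664) = -55350/(-14064) = -55350*(-1/14064) = 9225/2344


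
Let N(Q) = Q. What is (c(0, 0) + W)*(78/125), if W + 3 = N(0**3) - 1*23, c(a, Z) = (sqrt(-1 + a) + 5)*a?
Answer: -2028/125 ≈ -16.224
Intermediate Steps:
c(a, Z) = a*(5 + sqrt(-1 + a)) (c(a, Z) = (5 + sqrt(-1 + a))*a = a*(5 + sqrt(-1 + a)))
W = -26 (W = -3 + (0**3 - 1*23) = -3 + (0 - 23) = -3 - 23 = -26)
(c(0, 0) + W)*(78/125) = (0*(5 + sqrt(-1 + 0)) - 26)*(78/125) = (0*(5 + sqrt(-1)) - 26)*(78*(1/125)) = (0*(5 + I) - 26)*(78/125) = (0 - 26)*(78/125) = -26*78/125 = -2028/125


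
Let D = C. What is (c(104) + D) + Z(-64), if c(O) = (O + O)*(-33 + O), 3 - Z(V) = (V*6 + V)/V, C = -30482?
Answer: -15718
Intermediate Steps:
D = -30482
Z(V) = -4 (Z(V) = 3 - (V*6 + V)/V = 3 - (6*V + V)/V = 3 - 7*V/V = 3 - 1*7 = 3 - 7 = -4)
c(O) = 2*O*(-33 + O) (c(O) = (2*O)*(-33 + O) = 2*O*(-33 + O))
(c(104) + D) + Z(-64) = (2*104*(-33 + 104) - 30482) - 4 = (2*104*71 - 30482) - 4 = (14768 - 30482) - 4 = -15714 - 4 = -15718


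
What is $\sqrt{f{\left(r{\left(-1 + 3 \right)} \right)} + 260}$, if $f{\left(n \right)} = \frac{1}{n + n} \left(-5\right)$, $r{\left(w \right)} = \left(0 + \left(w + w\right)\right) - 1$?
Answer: $\frac{\sqrt{9330}}{6} \approx 16.099$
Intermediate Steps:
$r{\left(w \right)} = -1 + 2 w$ ($r{\left(w \right)} = \left(0 + 2 w\right) - 1 = 2 w - 1 = -1 + 2 w$)
$f{\left(n \right)} = - \frac{5}{2 n}$ ($f{\left(n \right)} = \frac{1}{2 n} \left(-5\right) = - \frac{5}{2 n}$)
$\sqrt{f{\left(r{\left(-1 + 3 \right)} \right)} + 260} = \sqrt{- \frac{5}{2 \left(-1 + 2 \left(-1 + 3\right)\right)} + 260} = \sqrt{- \frac{5}{2 \left(-1 + 2 \cdot 2\right)} + 260} = \sqrt{- \frac{5}{2 \left(-1 + 4\right)} + 260} = \sqrt{- \frac{5}{2 \cdot 3} + 260} = \sqrt{\left(- \frac{5}{2}\right) \frac{1}{3} + 260} = \sqrt{- \frac{5}{6} + 260} = \sqrt{\frac{1555}{6}} = \frac{\sqrt{9330}}{6}$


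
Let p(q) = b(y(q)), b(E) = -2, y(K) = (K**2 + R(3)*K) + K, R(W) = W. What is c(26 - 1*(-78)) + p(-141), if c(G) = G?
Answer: 102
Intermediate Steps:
y(K) = K**2 + 4*K (y(K) = (K**2 + 3*K) + K = K**2 + 4*K)
p(q) = -2
c(26 - 1*(-78)) + p(-141) = (26 - 1*(-78)) - 2 = (26 + 78) - 2 = 104 - 2 = 102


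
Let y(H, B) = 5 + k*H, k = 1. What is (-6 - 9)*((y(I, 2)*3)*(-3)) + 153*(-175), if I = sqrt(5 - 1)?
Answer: -25830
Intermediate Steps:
I = 2 (I = sqrt(4) = 2)
y(H, B) = 5 + H (y(H, B) = 5 + 1*H = 5 + H)
(-6 - 9)*((y(I, 2)*3)*(-3)) + 153*(-175) = (-6 - 9)*(((5 + 2)*3)*(-3)) + 153*(-175) = -15*7*3*(-3) - 26775 = -315*(-3) - 26775 = -15*(-63) - 26775 = 945 - 26775 = -25830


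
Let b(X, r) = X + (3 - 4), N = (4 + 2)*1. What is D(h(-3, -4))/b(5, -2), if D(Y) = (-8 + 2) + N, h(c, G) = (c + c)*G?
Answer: 0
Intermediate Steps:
N = 6 (N = 6*1 = 6)
h(c, G) = 2*G*c (h(c, G) = (2*c)*G = 2*G*c)
D(Y) = 0 (D(Y) = (-8 + 2) + 6 = -6 + 6 = 0)
b(X, r) = -1 + X (b(X, r) = X - 1 = -1 + X)
D(h(-3, -4))/b(5, -2) = 0/(-1 + 5) = 0/4 = (1/4)*0 = 0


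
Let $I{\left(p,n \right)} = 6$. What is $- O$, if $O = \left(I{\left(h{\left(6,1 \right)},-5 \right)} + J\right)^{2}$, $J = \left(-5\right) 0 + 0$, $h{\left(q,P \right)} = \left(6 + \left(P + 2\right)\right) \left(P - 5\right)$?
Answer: $-36$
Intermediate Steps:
$h{\left(q,P \right)} = \left(-5 + P\right) \left(8 + P\right)$ ($h{\left(q,P \right)} = \left(6 + \left(2 + P\right)\right) \left(-5 + P\right) = \left(8 + P\right) \left(-5 + P\right) = \left(-5 + P\right) \left(8 + P\right)$)
$J = 0$ ($J = 0 + 0 = 0$)
$O = 36$ ($O = \left(6 + 0\right)^{2} = 6^{2} = 36$)
$- O = \left(-1\right) 36 = -36$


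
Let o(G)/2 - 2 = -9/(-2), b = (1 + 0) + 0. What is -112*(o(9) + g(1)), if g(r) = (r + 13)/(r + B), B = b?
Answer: -2240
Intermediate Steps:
b = 1 (b = 1 + 0 = 1)
B = 1
o(G) = 13 (o(G) = 4 + 2*(-9/(-2)) = 4 + 2*(-9*(-½)) = 4 + 2*(9/2) = 4 + 9 = 13)
g(r) = (13 + r)/(1 + r) (g(r) = (r + 13)/(r + 1) = (13 + r)/(1 + r))
-112*(o(9) + g(1)) = -112*(13 + (13 + 1)/(1 + 1)) = -112*(13 + 14/2) = -112*(13 + (½)*14) = -112*(13 + 7) = -112*20 = -2240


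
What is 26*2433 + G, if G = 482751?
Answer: 546009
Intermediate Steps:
26*2433 + G = 26*2433 + 482751 = 63258 + 482751 = 546009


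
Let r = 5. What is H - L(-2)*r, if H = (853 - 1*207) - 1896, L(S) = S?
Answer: -1240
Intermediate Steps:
H = -1250 (H = (853 - 207) - 1896 = 646 - 1896 = -1250)
H - L(-2)*r = -1250 - (-2)*5 = -1250 - 1*(-10) = -1250 + 10 = -1240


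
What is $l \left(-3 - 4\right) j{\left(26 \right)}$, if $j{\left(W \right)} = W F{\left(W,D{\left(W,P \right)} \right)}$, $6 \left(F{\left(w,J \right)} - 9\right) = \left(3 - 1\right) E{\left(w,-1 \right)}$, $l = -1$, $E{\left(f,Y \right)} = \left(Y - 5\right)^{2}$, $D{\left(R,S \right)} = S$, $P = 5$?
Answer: $3822$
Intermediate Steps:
$E{\left(f,Y \right)} = \left(-5 + Y\right)^{2}$
$F{\left(w,J \right)} = 21$ ($F{\left(w,J \right)} = 9 + \frac{\left(3 - 1\right) \left(-5 - 1\right)^{2}}{6} = 9 + \frac{2 \left(-6\right)^{2}}{6} = 9 + \frac{2 \cdot 36}{6} = 9 + \frac{1}{6} \cdot 72 = 9 + 12 = 21$)
$j{\left(W \right)} = 21 W$ ($j{\left(W \right)} = W 21 = 21 W$)
$l \left(-3 - 4\right) j{\left(26 \right)} = - (-3 - 4) 21 \cdot 26 = \left(-1\right) \left(-7\right) 546 = 7 \cdot 546 = 3822$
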